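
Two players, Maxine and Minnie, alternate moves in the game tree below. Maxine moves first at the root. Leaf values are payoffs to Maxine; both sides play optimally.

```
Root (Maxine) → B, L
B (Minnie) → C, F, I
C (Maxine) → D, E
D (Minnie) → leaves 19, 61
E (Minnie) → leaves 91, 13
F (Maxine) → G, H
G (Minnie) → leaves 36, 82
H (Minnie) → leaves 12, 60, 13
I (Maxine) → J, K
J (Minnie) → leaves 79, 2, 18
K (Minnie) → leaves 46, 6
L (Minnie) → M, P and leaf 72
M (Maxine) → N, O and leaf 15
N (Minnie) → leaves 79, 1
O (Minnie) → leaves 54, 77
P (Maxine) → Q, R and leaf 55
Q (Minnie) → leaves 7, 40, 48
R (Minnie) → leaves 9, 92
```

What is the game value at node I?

J: min(79, 2, 18) = 2
K: min(46, 6) = 6
I: max(2, 6) = 6

6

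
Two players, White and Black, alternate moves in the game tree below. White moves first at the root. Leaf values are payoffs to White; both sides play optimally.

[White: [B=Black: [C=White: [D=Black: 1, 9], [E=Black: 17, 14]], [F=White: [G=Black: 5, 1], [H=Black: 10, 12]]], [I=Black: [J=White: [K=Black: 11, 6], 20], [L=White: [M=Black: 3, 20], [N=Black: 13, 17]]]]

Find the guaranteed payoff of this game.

13

D (Black): min(1, 9) = 1
E (Black): min(17, 14) = 14
C (White): max(1, 14) = 14
G (Black): min(5, 1) = 1
H (Black): min(10, 12) = 10
F (White): max(1, 10) = 10
B (Black): min(14, 10) = 10
K (Black): min(11, 6) = 6
J (White): max(6, 20) = 20
M (Black): min(3, 20) = 3
N (Black): min(13, 17) = 13
L (White): max(3, 13) = 13
I (Black): min(20, 13) = 13
Root (White): max(10, 13) = 13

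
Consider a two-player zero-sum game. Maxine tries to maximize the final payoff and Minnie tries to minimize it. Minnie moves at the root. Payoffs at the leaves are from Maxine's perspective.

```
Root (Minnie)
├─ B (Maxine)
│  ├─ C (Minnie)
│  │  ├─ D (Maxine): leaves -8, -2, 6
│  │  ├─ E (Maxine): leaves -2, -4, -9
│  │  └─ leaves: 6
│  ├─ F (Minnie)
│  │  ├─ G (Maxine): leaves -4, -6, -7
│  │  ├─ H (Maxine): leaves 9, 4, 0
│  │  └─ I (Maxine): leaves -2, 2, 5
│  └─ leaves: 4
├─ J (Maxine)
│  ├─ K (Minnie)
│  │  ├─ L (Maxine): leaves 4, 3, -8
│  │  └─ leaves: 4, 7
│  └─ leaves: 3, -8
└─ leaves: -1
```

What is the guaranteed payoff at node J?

4

L: max(4, 3, -8) = 4
K: min(4, 4, 7) = 4
J: max(4, 3, -8) = 4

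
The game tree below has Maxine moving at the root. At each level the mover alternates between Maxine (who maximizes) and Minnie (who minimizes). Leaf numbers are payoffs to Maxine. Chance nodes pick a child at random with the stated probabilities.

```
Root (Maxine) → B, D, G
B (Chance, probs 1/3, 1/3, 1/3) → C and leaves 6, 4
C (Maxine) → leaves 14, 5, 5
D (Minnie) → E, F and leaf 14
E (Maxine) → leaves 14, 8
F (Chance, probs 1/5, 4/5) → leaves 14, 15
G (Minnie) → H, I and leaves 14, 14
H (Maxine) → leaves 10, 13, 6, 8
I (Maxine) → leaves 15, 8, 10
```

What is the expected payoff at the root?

C (Maxine): max(14, 5, 5) = 14
B (Chance): 1/3·14 + 1/3·6 + 1/3·4 = 8
E (Maxine): max(14, 8) = 14
F (Chance): 1/5·14 + 4/5·15 = 14.8
D (Minnie): min(14, 14.8, 14) = 14
H (Maxine): max(10, 13, 6, 8) = 13
I (Maxine): max(15, 8, 10) = 15
G (Minnie): min(13, 15, 14, 14) = 13
Root (Maxine): max(8, 14, 13) = 14

14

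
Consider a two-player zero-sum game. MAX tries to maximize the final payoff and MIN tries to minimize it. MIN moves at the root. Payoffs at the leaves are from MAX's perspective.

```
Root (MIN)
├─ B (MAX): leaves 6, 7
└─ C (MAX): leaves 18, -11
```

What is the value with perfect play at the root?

B (MAX): max(6, 7) = 7
C (MAX): max(18, -11) = 18
Root (MIN): min(7, 18) = 7

7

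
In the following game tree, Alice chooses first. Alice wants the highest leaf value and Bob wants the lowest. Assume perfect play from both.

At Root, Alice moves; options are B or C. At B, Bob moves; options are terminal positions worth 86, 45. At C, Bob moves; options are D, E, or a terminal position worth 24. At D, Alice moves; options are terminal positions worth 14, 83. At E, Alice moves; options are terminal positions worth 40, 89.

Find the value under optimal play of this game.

B (Bob): min(86, 45) = 45
D (Alice): max(14, 83) = 83
E (Alice): max(40, 89) = 89
C (Bob): min(83, 89, 24) = 24
Root (Alice): max(45, 24) = 45

45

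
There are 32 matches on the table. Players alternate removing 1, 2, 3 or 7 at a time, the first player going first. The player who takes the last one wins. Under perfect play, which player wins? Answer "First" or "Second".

i:   0  1  2  3  4  5  6  7  8  9 10 11 12 13 14 15 16 17 18 19 20 21 22 23 24 25 26 27 28 29 30 31 32
     L  W  W  W  L  W  W  W  L  W  W  W  L  W  W  W  L  W  W  W  L  W  W  W  L  W  W  W  L  W  W  W  L
Position 32 is L, so the second player wins.

Second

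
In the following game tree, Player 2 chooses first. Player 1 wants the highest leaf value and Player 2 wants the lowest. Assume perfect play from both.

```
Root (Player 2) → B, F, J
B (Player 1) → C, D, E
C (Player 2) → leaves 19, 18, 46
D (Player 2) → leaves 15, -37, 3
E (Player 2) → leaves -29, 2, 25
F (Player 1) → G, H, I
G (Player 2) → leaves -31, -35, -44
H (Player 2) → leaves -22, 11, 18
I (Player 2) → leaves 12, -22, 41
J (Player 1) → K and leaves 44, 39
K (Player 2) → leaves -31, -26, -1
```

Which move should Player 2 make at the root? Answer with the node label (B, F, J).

C (Player 2): min(19, 18, 46) = 18
D (Player 2): min(15, -37, 3) = -37
E (Player 2): min(-29, 2, 25) = -29
B (Player 1): max(18, -37, -29) = 18
G (Player 2): min(-31, -35, -44) = -44
H (Player 2): min(-22, 11, 18) = -22
I (Player 2): min(12, -22, 41) = -22
F (Player 1): max(-44, -22, -22) = -22
K (Player 2): min(-31, -26, -1) = -31
J (Player 1): max(-31, 44, 39) = 44
Root (Player 2): min(18, -22, 44) = -22
Player 2 picks the child with the lowest value: F (value -22).

F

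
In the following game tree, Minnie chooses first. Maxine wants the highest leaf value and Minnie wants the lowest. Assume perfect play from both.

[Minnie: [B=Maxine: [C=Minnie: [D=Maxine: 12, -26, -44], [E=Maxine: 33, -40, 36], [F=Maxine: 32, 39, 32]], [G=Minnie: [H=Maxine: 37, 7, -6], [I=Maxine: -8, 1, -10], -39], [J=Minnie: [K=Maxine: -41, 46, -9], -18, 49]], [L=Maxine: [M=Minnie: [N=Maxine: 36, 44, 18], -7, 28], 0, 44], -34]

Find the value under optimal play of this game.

-34

D (Maxine): max(12, -26, -44) = 12
E (Maxine): max(33, -40, 36) = 36
F (Maxine): max(32, 39, 32) = 39
C (Minnie): min(12, 36, 39) = 12
H (Maxine): max(37, 7, -6) = 37
I (Maxine): max(-8, 1, -10) = 1
G (Minnie): min(37, 1, -39) = -39
K (Maxine): max(-41, 46, -9) = 46
J (Minnie): min(46, -18, 49) = -18
B (Maxine): max(12, -39, -18) = 12
N (Maxine): max(36, 44, 18) = 44
M (Minnie): min(44, -7, 28) = -7
L (Maxine): max(-7, 0, 44) = 44
Root (Minnie): min(12, 44, -34) = -34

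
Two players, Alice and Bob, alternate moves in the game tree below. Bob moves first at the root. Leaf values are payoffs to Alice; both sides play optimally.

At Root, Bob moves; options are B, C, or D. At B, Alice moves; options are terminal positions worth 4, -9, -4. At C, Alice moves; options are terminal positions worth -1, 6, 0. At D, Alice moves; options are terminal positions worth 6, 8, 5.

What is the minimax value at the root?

4

B (Alice): max(4, -9, -4) = 4
C (Alice): max(-1, 6, 0) = 6
D (Alice): max(6, 8, 5) = 8
Root (Bob): min(4, 6, 8) = 4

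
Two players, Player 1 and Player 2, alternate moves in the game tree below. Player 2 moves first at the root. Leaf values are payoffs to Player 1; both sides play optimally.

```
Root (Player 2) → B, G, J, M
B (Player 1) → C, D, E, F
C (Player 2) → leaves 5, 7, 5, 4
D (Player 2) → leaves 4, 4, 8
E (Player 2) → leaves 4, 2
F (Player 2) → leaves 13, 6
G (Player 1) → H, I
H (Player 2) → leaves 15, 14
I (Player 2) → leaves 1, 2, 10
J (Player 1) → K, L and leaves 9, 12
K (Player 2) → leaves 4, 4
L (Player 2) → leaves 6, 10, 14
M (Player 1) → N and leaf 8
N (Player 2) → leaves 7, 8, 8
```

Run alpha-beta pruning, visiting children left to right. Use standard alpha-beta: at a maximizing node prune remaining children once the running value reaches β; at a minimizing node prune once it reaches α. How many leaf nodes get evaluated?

18

C [α=-∞,β=+∞]: v=4
D [α=4,β=+∞]: v=4 after child 1 ≤ α → α-cutoff, skip 2
E [α=4,β=+∞]: v=4 after child 1 ≤ α → α-cutoff, skip 1
F [α=4,β=+∞]: v=6
B [α=-∞,β=+∞]: v=6
H [α=-∞,β=6]: v=14
G [α=-∞,β=6]: v=14 after child 1 ≥ β → β-cutoff, skip 1
K [α=-∞,β=6]: v=4
L [α=4,β=6]: v=6
J [α=-∞,β=6]: v=6 after child 2 ≥ β → β-cutoff, skip 2
N [α=-∞,β=6]: v=7
M [α=-∞,β=6]: v=7 after child 1 ≥ β → β-cutoff, skip 1
Root [α=-∞,β=+∞]: v=6
Leaves evaluated: 18 of 27.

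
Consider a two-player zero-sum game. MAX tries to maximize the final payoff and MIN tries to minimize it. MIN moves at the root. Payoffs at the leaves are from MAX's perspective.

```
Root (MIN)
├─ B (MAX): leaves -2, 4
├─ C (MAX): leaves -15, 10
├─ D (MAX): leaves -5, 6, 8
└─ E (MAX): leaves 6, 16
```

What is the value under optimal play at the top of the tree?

4

B (MAX): max(-2, 4) = 4
C (MAX): max(-15, 10) = 10
D (MAX): max(-5, 6, 8) = 8
E (MAX): max(6, 16) = 16
Root (MIN): min(4, 10, 8, 16) = 4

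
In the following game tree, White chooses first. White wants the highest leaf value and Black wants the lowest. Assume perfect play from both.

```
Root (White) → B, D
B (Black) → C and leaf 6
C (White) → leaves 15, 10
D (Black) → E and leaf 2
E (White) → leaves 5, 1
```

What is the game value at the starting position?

6

C (White): max(15, 10) = 15
B (Black): min(15, 6) = 6
E (White): max(5, 1) = 5
D (Black): min(5, 2) = 2
Root (White): max(6, 2) = 6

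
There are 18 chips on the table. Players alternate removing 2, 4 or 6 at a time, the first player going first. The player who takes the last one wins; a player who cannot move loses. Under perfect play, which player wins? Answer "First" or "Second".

First

Mark each pile size as W (mover wins) or L (mover loses):
i:   0  1  2  3  4  5  6  7  8  9 10 11 12 13 14 15 16 17 18
     L  L  W  W  W  W  W  W  L  L  W  W  W  W  W  W  L  L  W
Position 18 is W, so the first player wins.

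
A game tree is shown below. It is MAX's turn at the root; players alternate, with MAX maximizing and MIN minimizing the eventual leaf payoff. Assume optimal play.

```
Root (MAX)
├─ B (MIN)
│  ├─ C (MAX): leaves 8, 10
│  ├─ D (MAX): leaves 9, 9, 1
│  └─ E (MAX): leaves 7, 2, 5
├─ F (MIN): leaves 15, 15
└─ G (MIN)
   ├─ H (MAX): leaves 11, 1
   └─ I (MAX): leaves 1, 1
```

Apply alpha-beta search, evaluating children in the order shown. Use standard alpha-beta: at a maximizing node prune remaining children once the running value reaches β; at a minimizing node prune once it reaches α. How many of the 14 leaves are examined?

12

C [α=-∞,β=+∞]: v=10
D [α=-∞,β=10]: v=9
E [α=-∞,β=9]: v=7
B [α=-∞,β=+∞]: v=7
F [α=7,β=+∞]: v=15
H [α=15,β=+∞]: v=11
G [α=15,β=+∞]: v=11 after child 1 ≤ α → α-cutoff, skip 1
Root [α=-∞,β=+∞]: v=15
Leaves evaluated: 12 of 14.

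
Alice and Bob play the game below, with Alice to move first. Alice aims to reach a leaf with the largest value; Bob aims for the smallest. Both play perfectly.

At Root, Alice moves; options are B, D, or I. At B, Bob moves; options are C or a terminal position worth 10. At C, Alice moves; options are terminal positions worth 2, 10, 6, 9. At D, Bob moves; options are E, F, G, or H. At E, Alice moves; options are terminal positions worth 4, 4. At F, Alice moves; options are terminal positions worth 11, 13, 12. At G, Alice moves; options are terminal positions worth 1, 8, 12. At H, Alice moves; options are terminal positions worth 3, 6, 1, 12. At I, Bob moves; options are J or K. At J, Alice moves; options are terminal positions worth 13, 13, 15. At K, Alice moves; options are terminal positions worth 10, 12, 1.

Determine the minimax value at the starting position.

12

C (Alice): max(2, 10, 6, 9) = 10
B (Bob): min(10, 10) = 10
E (Alice): max(4, 4) = 4
F (Alice): max(11, 13, 12) = 13
G (Alice): max(1, 8, 12) = 12
H (Alice): max(3, 6, 1, 12) = 12
D (Bob): min(4, 13, 12, 12) = 4
J (Alice): max(13, 13, 15) = 15
K (Alice): max(10, 12, 1) = 12
I (Bob): min(15, 12) = 12
Root (Alice): max(10, 4, 12) = 12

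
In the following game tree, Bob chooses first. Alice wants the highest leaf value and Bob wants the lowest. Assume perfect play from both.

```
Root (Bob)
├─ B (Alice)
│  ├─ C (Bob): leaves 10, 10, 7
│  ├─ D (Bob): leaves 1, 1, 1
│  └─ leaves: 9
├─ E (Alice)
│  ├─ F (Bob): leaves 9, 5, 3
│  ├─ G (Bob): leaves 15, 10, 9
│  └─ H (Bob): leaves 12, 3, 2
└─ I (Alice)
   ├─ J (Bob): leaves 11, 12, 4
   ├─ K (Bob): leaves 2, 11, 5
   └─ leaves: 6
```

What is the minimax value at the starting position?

6

C (Bob): min(10, 10, 7) = 7
D (Bob): min(1, 1, 1) = 1
B (Alice): max(7, 1, 9) = 9
F (Bob): min(9, 5, 3) = 3
G (Bob): min(15, 10, 9) = 9
H (Bob): min(12, 3, 2) = 2
E (Alice): max(3, 9, 2) = 9
J (Bob): min(11, 12, 4) = 4
K (Bob): min(2, 11, 5) = 2
I (Alice): max(4, 2, 6) = 6
Root (Bob): min(9, 9, 6) = 6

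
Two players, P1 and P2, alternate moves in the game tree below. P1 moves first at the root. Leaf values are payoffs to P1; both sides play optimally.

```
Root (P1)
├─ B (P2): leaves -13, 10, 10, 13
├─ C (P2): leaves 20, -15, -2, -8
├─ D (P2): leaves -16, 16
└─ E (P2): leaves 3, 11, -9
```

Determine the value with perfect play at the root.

B (P2): min(-13, 10, 10, 13) = -13
C (P2): min(20, -15, -2, -8) = -15
D (P2): min(-16, 16) = -16
E (P2): min(3, 11, -9) = -9
Root (P1): max(-13, -15, -16, -9) = -9

-9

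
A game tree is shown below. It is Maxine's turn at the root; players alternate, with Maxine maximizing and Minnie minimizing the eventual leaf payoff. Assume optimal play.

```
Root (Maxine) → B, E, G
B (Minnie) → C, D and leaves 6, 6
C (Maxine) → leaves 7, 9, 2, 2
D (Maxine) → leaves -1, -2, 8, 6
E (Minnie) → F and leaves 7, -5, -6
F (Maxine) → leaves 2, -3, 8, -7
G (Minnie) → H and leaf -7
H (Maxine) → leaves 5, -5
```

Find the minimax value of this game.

6

C (Maxine): max(7, 9, 2, 2) = 9
D (Maxine): max(-1, -2, 8, 6) = 8
B (Minnie): min(9, 8, 6, 6) = 6
F (Maxine): max(2, -3, 8, -7) = 8
E (Minnie): min(8, 7, -5, -6) = -6
H (Maxine): max(5, -5) = 5
G (Minnie): min(5, -7) = -7
Root (Maxine): max(6, -6, -7) = 6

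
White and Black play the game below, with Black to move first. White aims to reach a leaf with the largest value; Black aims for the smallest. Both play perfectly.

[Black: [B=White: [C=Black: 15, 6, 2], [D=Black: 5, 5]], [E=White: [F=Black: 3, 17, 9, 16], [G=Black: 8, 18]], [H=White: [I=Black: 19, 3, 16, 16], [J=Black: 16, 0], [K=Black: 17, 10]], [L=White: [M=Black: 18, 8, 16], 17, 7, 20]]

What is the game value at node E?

8

F: min(3, 17, 9, 16) = 3
G: min(8, 18) = 8
E: max(3, 8) = 8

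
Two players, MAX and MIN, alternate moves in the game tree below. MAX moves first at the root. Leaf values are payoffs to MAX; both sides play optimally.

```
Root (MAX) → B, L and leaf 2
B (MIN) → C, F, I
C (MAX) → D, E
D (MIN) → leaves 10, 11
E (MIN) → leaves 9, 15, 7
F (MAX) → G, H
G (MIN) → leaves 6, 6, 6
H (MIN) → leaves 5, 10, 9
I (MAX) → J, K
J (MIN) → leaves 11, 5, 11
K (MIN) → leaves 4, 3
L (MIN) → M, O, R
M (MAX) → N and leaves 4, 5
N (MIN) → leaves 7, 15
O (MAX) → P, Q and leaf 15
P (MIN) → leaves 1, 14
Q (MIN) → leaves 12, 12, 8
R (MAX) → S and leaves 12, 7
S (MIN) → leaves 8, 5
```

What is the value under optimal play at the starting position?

7

D (MIN): min(10, 11) = 10
E (MIN): min(9, 15, 7) = 7
C (MAX): max(10, 7) = 10
G (MIN): min(6, 6, 6) = 6
H (MIN): min(5, 10, 9) = 5
F (MAX): max(6, 5) = 6
J (MIN): min(11, 5, 11) = 5
K (MIN): min(4, 3) = 3
I (MAX): max(5, 3) = 5
B (MIN): min(10, 6, 5) = 5
N (MIN): min(7, 15) = 7
M (MAX): max(7, 4, 5) = 7
P (MIN): min(1, 14) = 1
Q (MIN): min(12, 12, 8) = 8
O (MAX): max(1, 8, 15) = 15
S (MIN): min(8, 5) = 5
R (MAX): max(5, 12, 7) = 12
L (MIN): min(7, 15, 12) = 7
Root (MAX): max(5, 7, 2) = 7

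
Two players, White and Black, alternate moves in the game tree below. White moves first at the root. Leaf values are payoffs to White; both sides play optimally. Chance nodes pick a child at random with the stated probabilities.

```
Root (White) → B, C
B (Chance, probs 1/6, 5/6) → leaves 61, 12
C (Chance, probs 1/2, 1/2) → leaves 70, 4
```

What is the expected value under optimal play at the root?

37

B (Chance): 1/6·61 + 5/6·12 = 20.17
C (Chance): 1/2·70 + 1/2·4 = 37
Root (White): max(20.17, 37) = 37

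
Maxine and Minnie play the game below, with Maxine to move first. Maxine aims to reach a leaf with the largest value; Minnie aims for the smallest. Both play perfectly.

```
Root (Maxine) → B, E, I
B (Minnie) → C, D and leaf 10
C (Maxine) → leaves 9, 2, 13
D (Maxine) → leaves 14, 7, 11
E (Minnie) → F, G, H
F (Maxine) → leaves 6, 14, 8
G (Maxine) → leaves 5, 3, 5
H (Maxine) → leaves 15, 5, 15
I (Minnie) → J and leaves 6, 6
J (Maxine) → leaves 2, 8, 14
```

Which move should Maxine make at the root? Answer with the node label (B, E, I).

C (Maxine): max(9, 2, 13) = 13
D (Maxine): max(14, 7, 11) = 14
B (Minnie): min(13, 14, 10) = 10
F (Maxine): max(6, 14, 8) = 14
G (Maxine): max(5, 3, 5) = 5
H (Maxine): max(15, 5, 15) = 15
E (Minnie): min(14, 5, 15) = 5
J (Maxine): max(2, 8, 14) = 14
I (Minnie): min(14, 6, 6) = 6
Root (Maxine): max(10, 5, 6) = 10
Maxine picks the child with the highest value: B (value 10).

B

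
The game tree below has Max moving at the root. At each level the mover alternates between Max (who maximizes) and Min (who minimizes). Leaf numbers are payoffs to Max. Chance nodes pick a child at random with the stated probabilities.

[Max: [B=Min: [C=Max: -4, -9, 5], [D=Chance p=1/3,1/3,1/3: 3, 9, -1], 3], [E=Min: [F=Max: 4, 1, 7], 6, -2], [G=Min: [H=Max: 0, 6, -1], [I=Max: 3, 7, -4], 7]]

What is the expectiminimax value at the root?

C (Max): max(-4, -9, 5) = 5
D (Chance): 1/3·3 + 1/3·9 + 1/3·-1 = 3.67
B (Min): min(5, 3.67, 3) = 3
F (Max): max(4, 1, 7) = 7
E (Min): min(7, 6, -2) = -2
H (Max): max(0, 6, -1) = 6
I (Max): max(3, 7, -4) = 7
G (Min): min(6, 7, 7) = 6
Root (Max): max(3, -2, 6) = 6

6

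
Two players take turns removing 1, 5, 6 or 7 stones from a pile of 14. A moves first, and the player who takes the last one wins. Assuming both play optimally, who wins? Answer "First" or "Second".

W/L table (W = player to move can force a win):
i:   0  1  2  3  4  5  6  7  8  9 10 11 12 13 14
     L  W  L  W  L  W  W  W  W  W  W  W  L  W  L
Position 14 is L, so the second player wins.

Second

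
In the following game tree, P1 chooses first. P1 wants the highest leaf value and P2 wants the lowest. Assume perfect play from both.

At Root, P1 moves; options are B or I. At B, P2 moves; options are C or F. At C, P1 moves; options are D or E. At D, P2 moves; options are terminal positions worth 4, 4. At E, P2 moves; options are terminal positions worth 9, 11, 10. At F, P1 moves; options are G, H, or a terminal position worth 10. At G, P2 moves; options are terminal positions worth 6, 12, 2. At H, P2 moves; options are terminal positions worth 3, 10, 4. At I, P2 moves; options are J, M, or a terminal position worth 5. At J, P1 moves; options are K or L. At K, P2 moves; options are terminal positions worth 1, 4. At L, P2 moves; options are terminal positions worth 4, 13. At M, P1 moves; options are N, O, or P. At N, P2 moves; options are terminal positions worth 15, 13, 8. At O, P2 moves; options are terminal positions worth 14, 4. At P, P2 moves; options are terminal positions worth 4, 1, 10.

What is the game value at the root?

9

D (P2): min(4, 4) = 4
E (P2): min(9, 11, 10) = 9
C (P1): max(4, 9) = 9
G (P2): min(6, 12, 2) = 2
H (P2): min(3, 10, 4) = 3
F (P1): max(2, 3, 10) = 10
B (P2): min(9, 10) = 9
K (P2): min(1, 4) = 1
L (P2): min(4, 13) = 4
J (P1): max(1, 4) = 4
N (P2): min(15, 13, 8) = 8
O (P2): min(14, 4) = 4
P (P2): min(4, 1, 10) = 1
M (P1): max(8, 4, 1) = 8
I (P2): min(4, 8, 5) = 4
Root (P1): max(9, 4) = 9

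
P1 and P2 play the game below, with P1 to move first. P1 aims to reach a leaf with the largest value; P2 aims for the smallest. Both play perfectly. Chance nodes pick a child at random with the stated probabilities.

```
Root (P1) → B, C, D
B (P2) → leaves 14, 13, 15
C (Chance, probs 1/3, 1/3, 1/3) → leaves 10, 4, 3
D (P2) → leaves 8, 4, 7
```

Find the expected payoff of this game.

B (P2): min(14, 13, 15) = 13
C (Chance): 1/3·10 + 1/3·4 + 1/3·3 = 5.67
D (P2): min(8, 4, 7) = 4
Root (P1): max(13, 5.67, 4) = 13

13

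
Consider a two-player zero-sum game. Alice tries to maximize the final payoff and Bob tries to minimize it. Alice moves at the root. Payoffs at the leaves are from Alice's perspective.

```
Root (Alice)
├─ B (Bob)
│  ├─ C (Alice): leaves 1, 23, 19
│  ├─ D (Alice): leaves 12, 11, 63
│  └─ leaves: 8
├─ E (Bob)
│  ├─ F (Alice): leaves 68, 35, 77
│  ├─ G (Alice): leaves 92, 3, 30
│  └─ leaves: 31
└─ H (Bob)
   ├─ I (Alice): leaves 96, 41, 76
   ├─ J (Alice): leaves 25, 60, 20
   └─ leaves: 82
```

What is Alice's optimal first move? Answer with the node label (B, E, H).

H

C (Alice): max(1, 23, 19) = 23
D (Alice): max(12, 11, 63) = 63
B (Bob): min(23, 63, 8) = 8
F (Alice): max(68, 35, 77) = 77
G (Alice): max(92, 3, 30) = 92
E (Bob): min(77, 92, 31) = 31
I (Alice): max(96, 41, 76) = 96
J (Alice): max(25, 60, 20) = 60
H (Bob): min(96, 60, 82) = 60
Root (Alice): max(8, 31, 60) = 60
Alice picks the child with the highest value: H (value 60).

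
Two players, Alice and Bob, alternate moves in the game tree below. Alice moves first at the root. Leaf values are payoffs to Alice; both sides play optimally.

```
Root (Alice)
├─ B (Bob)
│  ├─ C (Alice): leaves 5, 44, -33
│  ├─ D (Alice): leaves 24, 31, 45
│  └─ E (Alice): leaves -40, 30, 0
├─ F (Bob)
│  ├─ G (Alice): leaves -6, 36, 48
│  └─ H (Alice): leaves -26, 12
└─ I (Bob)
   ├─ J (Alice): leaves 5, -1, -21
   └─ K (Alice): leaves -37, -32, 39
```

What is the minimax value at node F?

G: max(-6, 36, 48) = 48
H: max(-26, 12) = 12
F: min(48, 12) = 12

12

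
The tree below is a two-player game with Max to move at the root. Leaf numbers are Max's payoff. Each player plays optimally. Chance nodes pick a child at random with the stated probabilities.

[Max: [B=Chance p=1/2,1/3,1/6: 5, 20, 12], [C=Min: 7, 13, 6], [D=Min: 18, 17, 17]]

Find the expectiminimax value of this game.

17

B (Chance): 1/2·5 + 1/3·20 + 1/6·12 = 11.17
C (Min): min(7, 13, 6) = 6
D (Min): min(18, 17, 17) = 17
Root (Max): max(11.17, 6, 17) = 17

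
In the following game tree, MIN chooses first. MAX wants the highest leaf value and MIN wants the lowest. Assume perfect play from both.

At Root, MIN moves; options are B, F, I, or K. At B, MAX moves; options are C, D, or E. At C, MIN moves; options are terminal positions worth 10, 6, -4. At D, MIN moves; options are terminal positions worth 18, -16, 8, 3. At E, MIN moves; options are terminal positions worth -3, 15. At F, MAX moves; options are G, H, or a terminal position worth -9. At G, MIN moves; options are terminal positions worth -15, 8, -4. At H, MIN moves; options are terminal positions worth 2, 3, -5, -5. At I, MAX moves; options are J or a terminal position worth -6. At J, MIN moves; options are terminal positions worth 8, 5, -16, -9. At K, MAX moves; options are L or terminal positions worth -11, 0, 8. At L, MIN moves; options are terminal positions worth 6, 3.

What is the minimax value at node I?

-6

J: min(8, 5, -16, -9) = -16
I: max(-16, -6) = -6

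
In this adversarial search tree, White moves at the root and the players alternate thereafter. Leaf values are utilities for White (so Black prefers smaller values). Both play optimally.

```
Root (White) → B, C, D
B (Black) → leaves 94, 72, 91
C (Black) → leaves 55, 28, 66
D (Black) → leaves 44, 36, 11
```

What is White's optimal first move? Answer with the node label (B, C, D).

B (Black): min(94, 72, 91) = 72
C (Black): min(55, 28, 66) = 28
D (Black): min(44, 36, 11) = 11
Root (White): max(72, 28, 11) = 72
White picks the child with the highest value: B (value 72).

B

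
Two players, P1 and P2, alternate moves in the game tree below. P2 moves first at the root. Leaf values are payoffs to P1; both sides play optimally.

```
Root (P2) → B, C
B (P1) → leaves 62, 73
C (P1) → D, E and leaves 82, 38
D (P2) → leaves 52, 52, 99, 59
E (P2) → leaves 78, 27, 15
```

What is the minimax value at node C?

82

D: min(52, 52, 99, 59) = 52
E: min(78, 27, 15) = 15
C: max(52, 15, 82, 38) = 82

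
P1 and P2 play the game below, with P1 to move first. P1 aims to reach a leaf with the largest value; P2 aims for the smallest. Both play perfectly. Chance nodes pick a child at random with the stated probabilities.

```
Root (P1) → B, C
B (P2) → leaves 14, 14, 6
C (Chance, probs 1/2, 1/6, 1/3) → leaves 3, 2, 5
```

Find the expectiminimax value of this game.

B (P2): min(14, 14, 6) = 6
C (Chance): 1/2·3 + 1/6·2 + 1/3·5 = 3.5
Root (P1): max(6, 3.5) = 6

6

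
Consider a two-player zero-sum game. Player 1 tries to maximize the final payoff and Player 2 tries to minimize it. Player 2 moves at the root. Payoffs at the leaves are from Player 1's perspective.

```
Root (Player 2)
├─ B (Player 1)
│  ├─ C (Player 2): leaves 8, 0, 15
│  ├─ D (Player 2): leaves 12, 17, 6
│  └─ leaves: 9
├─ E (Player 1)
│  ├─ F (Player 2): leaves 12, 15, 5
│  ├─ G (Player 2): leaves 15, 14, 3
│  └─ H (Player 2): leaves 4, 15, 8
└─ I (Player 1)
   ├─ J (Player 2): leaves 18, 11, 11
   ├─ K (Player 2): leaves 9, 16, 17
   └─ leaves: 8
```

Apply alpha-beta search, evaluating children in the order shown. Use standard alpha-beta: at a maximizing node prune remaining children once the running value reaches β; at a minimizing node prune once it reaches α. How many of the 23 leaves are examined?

C [α=-∞,β=+∞]: v=0
D [α=0,β=+∞]: v=6
B [α=-∞,β=+∞]: v=9
F [α=-∞,β=9]: v=5
G [α=5,β=9]: v=3
H [α=5,β=9]: v=4 after child 1 ≤ α → α-cutoff, skip 2
E [α=-∞,β=9]: v=5
J [α=-∞,β=5]: v=11
I [α=-∞,β=5]: v=11 after child 1 ≥ β → β-cutoff, skip 2
Root [α=-∞,β=+∞]: v=5
Leaves evaluated: 17 of 23.

17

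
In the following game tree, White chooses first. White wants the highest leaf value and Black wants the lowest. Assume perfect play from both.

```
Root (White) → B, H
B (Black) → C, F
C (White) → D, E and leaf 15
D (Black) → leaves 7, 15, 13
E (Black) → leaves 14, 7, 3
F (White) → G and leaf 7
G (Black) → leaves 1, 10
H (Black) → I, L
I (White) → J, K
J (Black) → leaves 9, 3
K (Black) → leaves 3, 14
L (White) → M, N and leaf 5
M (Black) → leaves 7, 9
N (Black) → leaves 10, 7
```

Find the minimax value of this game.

7

D (Black): min(7, 15, 13) = 7
E (Black): min(14, 7, 3) = 3
C (White): max(7, 3, 15) = 15
G (Black): min(1, 10) = 1
F (White): max(1, 7) = 7
B (Black): min(15, 7) = 7
J (Black): min(9, 3) = 3
K (Black): min(3, 14) = 3
I (White): max(3, 3) = 3
M (Black): min(7, 9) = 7
N (Black): min(10, 7) = 7
L (White): max(7, 7, 5) = 7
H (Black): min(3, 7) = 3
Root (White): max(7, 3) = 7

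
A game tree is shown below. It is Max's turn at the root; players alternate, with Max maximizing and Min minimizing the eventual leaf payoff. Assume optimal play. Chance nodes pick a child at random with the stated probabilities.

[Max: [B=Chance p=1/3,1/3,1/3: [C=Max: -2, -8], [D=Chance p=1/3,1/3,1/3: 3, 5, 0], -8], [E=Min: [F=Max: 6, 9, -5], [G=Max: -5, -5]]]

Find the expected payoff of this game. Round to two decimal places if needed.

C (Max): max(-2, -8) = -2
D (Chance): 1/3·3 + 1/3·5 + 1/3·0 = 2.67
B (Chance): 1/3·-2 + 1/3·2.67 + 1/3·-8 = -2.44
F (Max): max(6, 9, -5) = 9
G (Max): max(-5, -5) = -5
E (Min): min(9, -5) = -5
Root (Max): max(-2.44, -5) = -2.44

-2.44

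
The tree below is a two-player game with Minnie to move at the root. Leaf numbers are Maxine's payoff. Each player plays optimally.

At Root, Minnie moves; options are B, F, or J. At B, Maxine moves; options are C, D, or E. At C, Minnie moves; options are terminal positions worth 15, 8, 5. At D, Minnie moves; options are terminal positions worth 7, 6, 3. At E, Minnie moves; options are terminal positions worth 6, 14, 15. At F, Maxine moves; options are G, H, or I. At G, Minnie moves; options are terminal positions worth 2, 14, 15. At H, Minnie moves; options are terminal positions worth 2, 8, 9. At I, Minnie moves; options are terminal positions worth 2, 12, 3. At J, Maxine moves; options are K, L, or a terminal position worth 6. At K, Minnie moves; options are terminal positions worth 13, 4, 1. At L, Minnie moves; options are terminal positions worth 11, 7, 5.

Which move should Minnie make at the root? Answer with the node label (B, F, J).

F

C (Minnie): min(15, 8, 5) = 5
D (Minnie): min(7, 6, 3) = 3
E (Minnie): min(6, 14, 15) = 6
B (Maxine): max(5, 3, 6) = 6
G (Minnie): min(2, 14, 15) = 2
H (Minnie): min(2, 8, 9) = 2
I (Minnie): min(2, 12, 3) = 2
F (Maxine): max(2, 2, 2) = 2
K (Minnie): min(13, 4, 1) = 1
L (Minnie): min(11, 7, 5) = 5
J (Maxine): max(1, 5, 6) = 6
Root (Minnie): min(6, 2, 6) = 2
Minnie picks the child with the lowest value: F (value 2).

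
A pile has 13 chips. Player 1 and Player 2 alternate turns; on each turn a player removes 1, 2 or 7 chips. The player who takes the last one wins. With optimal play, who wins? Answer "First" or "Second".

First

Compute winning (W) and losing (L) positions by backward induction:
i:   0  1  2  3  4  5  6  7  8  9 10 11 12 13
     L  W  W  L  W  W  L  W  W  L  W  W  L  W
Position 13 is W, so the first player wins.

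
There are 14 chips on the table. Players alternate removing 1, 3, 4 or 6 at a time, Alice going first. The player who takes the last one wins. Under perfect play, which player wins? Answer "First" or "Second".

Compute winning (W) and losing (L) positions by backward induction:
i:   0  1  2  3  4  5  6  7  8  9 10 11 12 13 14
     L  W  L  W  W  W  W  L  W  L  W  W  W  W  L
Position 14 is L, so the second player wins.

Second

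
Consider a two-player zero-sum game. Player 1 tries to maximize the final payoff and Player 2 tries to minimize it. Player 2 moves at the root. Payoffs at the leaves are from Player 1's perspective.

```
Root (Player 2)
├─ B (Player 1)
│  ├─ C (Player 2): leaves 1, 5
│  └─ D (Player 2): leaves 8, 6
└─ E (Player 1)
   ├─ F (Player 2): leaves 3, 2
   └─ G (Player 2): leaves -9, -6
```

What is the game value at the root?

C (Player 2): min(1, 5) = 1
D (Player 2): min(8, 6) = 6
B (Player 1): max(1, 6) = 6
F (Player 2): min(3, 2) = 2
G (Player 2): min(-9, -6) = -9
E (Player 1): max(2, -9) = 2
Root (Player 2): min(6, 2) = 2

2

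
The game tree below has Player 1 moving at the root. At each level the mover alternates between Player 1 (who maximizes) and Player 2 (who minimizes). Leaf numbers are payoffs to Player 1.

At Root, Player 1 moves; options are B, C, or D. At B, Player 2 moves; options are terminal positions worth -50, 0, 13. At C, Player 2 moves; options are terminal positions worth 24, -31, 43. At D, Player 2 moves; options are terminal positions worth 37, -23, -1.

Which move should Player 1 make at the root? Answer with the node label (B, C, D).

D

B (Player 2): min(-50, 0, 13) = -50
C (Player 2): min(24, -31, 43) = -31
D (Player 2): min(37, -23, -1) = -23
Root (Player 1): max(-50, -31, -23) = -23
Player 1 picks the child with the highest value: D (value -23).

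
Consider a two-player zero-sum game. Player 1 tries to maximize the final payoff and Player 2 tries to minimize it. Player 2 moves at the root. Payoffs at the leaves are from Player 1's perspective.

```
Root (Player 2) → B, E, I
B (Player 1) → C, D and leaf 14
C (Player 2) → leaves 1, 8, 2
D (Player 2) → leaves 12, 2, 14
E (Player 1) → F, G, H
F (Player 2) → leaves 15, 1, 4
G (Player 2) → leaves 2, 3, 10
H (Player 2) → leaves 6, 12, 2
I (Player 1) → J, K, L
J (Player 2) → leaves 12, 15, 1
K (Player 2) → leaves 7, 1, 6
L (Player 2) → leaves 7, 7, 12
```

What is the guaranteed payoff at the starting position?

2

C (Player 2): min(1, 8, 2) = 1
D (Player 2): min(12, 2, 14) = 2
B (Player 1): max(1, 2, 14) = 14
F (Player 2): min(15, 1, 4) = 1
G (Player 2): min(2, 3, 10) = 2
H (Player 2): min(6, 12, 2) = 2
E (Player 1): max(1, 2, 2) = 2
J (Player 2): min(12, 15, 1) = 1
K (Player 2): min(7, 1, 6) = 1
L (Player 2): min(7, 7, 12) = 7
I (Player 1): max(1, 1, 7) = 7
Root (Player 2): min(14, 2, 7) = 2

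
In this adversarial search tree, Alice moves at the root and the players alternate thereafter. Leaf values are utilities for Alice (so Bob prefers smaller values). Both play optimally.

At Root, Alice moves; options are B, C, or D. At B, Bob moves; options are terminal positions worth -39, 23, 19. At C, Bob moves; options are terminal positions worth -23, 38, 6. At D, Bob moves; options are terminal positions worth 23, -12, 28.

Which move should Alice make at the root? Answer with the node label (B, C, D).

D

B (Bob): min(-39, 23, 19) = -39
C (Bob): min(-23, 38, 6) = -23
D (Bob): min(23, -12, 28) = -12
Root (Alice): max(-39, -23, -12) = -12
Alice picks the child with the highest value: D (value -12).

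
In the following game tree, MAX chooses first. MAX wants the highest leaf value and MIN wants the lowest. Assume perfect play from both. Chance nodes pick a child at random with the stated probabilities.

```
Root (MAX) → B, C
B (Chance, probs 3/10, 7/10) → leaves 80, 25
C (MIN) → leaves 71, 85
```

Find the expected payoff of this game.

71

B (Chance): 3/10·80 + 7/10·25 = 41.5
C (MIN): min(71, 85) = 71
Root (MAX): max(41.5, 71) = 71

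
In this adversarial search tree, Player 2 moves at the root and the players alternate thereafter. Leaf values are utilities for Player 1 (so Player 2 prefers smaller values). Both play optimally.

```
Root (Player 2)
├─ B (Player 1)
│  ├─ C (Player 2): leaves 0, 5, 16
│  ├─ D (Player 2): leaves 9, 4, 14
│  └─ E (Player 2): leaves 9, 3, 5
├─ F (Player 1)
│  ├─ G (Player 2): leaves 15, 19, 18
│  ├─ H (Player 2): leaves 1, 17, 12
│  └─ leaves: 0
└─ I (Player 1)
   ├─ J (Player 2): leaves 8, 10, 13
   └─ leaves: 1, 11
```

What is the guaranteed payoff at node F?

G: min(15, 19, 18) = 15
H: min(1, 17, 12) = 1
F: max(15, 1, 0) = 15

15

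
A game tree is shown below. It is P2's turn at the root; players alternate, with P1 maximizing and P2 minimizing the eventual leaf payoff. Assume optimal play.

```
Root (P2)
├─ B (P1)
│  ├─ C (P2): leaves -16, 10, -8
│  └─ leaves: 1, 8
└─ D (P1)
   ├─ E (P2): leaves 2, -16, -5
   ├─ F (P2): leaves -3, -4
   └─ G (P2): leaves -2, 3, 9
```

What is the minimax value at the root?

-2

C (P2): min(-16, 10, -8) = -16
B (P1): max(-16, 1, 8) = 8
E (P2): min(2, -16, -5) = -16
F (P2): min(-3, -4) = -4
G (P2): min(-2, 3, 9) = -2
D (P1): max(-16, -4, -2) = -2
Root (P2): min(8, -2) = -2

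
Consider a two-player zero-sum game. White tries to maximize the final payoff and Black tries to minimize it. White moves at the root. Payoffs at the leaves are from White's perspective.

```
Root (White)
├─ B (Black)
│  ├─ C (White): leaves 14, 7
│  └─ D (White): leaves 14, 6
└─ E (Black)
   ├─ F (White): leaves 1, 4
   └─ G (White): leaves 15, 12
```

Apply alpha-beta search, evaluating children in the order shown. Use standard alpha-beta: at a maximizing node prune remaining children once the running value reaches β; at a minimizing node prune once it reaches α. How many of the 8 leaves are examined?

C [α=-∞,β=+∞]: v=14
D [α=-∞,β=14]: v=14 after child 1 ≥ β → β-cutoff, skip 1
B [α=-∞,β=+∞]: v=14
F [α=14,β=+∞]: v=4
E [α=14,β=+∞]: v=4 after child 1 ≤ α → α-cutoff, skip 1
Root [α=-∞,β=+∞]: v=14
Leaves evaluated: 5 of 8.

5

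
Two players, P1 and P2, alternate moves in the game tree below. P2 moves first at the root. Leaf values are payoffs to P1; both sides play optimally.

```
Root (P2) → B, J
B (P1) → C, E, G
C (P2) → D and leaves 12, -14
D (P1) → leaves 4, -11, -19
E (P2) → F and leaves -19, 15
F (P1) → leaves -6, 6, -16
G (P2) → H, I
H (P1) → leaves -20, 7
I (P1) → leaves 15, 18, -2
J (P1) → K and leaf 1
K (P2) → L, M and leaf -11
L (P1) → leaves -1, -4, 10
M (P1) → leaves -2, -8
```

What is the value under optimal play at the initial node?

1

D (P1): max(4, -11, -19) = 4
C (P2): min(4, 12, -14) = -14
F (P1): max(-6, 6, -16) = 6
E (P2): min(6, -19, 15) = -19
H (P1): max(-20, 7) = 7
I (P1): max(15, 18, -2) = 18
G (P2): min(7, 18) = 7
B (P1): max(-14, -19, 7) = 7
L (P1): max(-1, -4, 10) = 10
M (P1): max(-2, -8) = -2
K (P2): min(10, -2, -11) = -11
J (P1): max(-11, 1) = 1
Root (P2): min(7, 1) = 1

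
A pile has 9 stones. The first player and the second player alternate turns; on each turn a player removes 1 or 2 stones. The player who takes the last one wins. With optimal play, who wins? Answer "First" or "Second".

Positions where the player to move wins (W) vs loses (L):
i:   0  1  2  3  4  5  6  7  8  9
     L  W  W  L  W  W  L  W  W  L
Position 9 is L, so the second player wins.

Second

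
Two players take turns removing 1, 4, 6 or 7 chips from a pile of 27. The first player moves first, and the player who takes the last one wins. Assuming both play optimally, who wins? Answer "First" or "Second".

i:   0  1  2  3  4  5  6  7  8  9 10 11 12 13 14 15 16 17 18 19 20 21 22 23 24 25 26 27
     L  W  L  W  W  L  W  W  W  W  L  W  W  L  W  L  W  W  L  W  W  W  W  L  W  W  L  W
Position 27 is W, so the first player wins.

First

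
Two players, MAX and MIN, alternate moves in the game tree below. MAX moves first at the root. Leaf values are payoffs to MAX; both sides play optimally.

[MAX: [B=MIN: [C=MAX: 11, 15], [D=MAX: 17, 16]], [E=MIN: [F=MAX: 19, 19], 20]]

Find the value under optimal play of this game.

C (MAX): max(11, 15) = 15
D (MAX): max(17, 16) = 17
B (MIN): min(15, 17) = 15
F (MAX): max(19, 19) = 19
E (MIN): min(19, 20) = 19
Root (MAX): max(15, 19) = 19

19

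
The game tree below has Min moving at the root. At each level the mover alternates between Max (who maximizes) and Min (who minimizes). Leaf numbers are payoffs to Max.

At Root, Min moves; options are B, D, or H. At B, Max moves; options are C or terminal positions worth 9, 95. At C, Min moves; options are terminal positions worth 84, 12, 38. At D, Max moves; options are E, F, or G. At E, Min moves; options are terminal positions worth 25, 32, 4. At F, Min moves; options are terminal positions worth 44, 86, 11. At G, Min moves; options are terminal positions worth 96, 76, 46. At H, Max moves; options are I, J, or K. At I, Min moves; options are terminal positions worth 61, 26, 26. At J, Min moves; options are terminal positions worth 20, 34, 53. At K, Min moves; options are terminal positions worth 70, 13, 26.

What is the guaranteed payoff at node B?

C: min(84, 12, 38) = 12
B: max(12, 9, 95) = 95

95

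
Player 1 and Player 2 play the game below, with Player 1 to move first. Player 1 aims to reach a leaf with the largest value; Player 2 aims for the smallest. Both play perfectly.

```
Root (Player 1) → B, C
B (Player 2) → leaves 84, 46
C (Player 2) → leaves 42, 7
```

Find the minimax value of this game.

B (Player 2): min(84, 46) = 46
C (Player 2): min(42, 7) = 7
Root (Player 1): max(46, 7) = 46

46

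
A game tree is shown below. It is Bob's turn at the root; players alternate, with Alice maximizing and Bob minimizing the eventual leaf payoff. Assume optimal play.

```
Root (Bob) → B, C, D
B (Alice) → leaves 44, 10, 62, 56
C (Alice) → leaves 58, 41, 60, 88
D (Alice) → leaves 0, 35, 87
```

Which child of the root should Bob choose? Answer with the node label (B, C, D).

B

B (Alice): max(44, 10, 62, 56) = 62
C (Alice): max(58, 41, 60, 88) = 88
D (Alice): max(0, 35, 87) = 87
Root (Bob): min(62, 88, 87) = 62
Bob picks the child with the lowest value: B (value 62).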